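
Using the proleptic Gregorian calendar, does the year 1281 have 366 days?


Gregorian leap year rule: divisible by 4, but not by 100, unless also by 400.
1281 is not divisible by 4 -> not a leap year

No


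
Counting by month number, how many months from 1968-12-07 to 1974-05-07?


From December 1968 to May 1974
6 years * 12 = 72 months, minus 7 months = 65

65 months


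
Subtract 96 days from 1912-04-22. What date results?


Start: 1912-04-22, subtract 96 days
Back 22 days from April 22 reaches March 31, 1912 -> 74 left
March 1912 has 31 days -> back to February 29, 1912 -> 43 left
February 1912 has 29 days -> back to January 31, 1912 -> 14 left
January 1912: 31 - 14 = 17 -> lands on January 17

Result: 1912-01-17


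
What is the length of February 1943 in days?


February 1943 (leap year: no)

28 days


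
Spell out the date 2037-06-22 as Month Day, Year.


ISO 2037-06-22 parses as year=2037, month=06, day=22
Month 6 -> June

June 22, 2037


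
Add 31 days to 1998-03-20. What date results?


Start: 1998-03-20, add 31 days
March 1998 has 31 days: 31 - 20 = 11 days to March 31 -> 20 left
April 1998: 20 <= 30 -> lands on April 20

Result: 1998-04-20


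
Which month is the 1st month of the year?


Month 1 of 12

January


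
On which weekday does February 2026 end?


February 2026 has 28 days
Anchor: Jan 1, 2026. With p = 2026 - 1 = 2025: (p + p//4 - p//100 + p//400) mod 7 = (2025 + 506 - 20 + 5) mod 7 = 2516 mod 7 = 3 -> Thursday (Mon=0 ... Sun=6)
Days before February (Jan): 31; February 1 index = (3 + 31) mod 7 = 6 -> Sunday
Last day offset: 28 - 1 = 27 days
Weekday index = (6 + 27) mod 7 = 5

Saturday, February 28


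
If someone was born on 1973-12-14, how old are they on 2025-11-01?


Birth: 1973-12-14
Reference: 2025-11-01
Year difference: 2025 - 1973 = 52
Birthday not yet reached in 2025, subtract 1

51 years old


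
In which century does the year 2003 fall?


Century = (year - 1) // 100 + 1
= (2003 - 1) // 100 + 1
= 2002 // 100 + 1
= 20 + 1

21st century


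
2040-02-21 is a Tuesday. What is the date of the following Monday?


Current: Tuesday
Target: Monday
Days ahead: 6

Next Monday: 2040-02-27


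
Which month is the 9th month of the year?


Month 9 of 12

September


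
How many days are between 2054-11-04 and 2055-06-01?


From 2054-11-04 to 2055-06-01
2054-11-04: days before November = 31 + 28 + 31 + 30 + 31 + 30 + 31 + 31 + 30 + 31 = 304 (2054 is not a leap year); day of year = 304 + 4 = 308
2055-06-01: days before June = 31 + 28 + 31 + 30 + 31 = 151 (2055 is not a leap year); day of year = 151 + 1 = 152
Rest of 2054: 365 - 308 = 57
Total = 57 + 152 = 209

209 days


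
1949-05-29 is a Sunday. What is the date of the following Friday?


Current: Sunday
Target: Friday
Days ahead: 5

Next Friday: 1949-06-03


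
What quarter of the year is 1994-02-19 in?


Month: February (month 2)
Q1: Jan-Mar, Q2: Apr-Jun, Q3: Jul-Sep, Q4: Oct-Dec

Q1


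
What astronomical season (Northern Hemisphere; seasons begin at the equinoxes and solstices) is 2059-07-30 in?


Date: July 30
Astronomical Summer (approx.; exact equinox/solstice day varies by year): June 21 to September 21
July 30 falls within the Summer window

Summer


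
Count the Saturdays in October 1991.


October 1991 has 31 days
Anchor: Jan 1, 1991. With p = 1991 - 1 = 1990: (p + p//4 - p//100 + p//400) mod 7 = (1990 + 497 - 19 + 4) mod 7 = 2472 mod 7 = 1 -> Tuesday (Mon=0 ... Sun=6)
Days before October (Jan-Sep): 273; October 1 index = (1 + 273) mod 7 = 1 -> Tuesday
First Saturday is October 5
Saturdays: 5, 12, 19, 26

4 Saturdays


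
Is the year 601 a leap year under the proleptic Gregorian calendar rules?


Gregorian leap year rule: divisible by 4, but not by 100, unless also by 400.
601 is not divisible by 4 -> not a leap year

No


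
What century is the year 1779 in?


Century = (year - 1) // 100 + 1
= (1779 - 1) // 100 + 1
= 1778 // 100 + 1
= 17 + 1

18th century


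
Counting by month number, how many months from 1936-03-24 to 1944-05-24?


From March 1936 to May 1944
8 years * 12 = 96 months, plus 2 months = 98

98 months


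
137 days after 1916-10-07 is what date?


Start: 1916-10-07, add 137 days
October 1916 has 31 days: 31 - 7 = 24 days to October 31 -> 113 left
November 1916 has 30 days -> 83 left
December 1916 has 31 days -> 52 left
January 1917 has 31 days -> 21 left
February 1917: 21 <= 28 -> lands on February 21

Result: 1917-02-21


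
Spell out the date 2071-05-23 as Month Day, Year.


ISO 2071-05-23 parses as year=2071, month=05, day=23
Month 5 -> May

May 23, 2071


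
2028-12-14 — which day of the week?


Date: December 14, 2028
Anchor: Jan 1, 2028. With p = 2028 - 1 = 2027: (p + p//4 - p//100 + p//400) mod 7 = (2027 + 506 - 20 + 5) mod 7 = 2518 mod 7 = 5 -> Saturday (Mon=0 ... Sun=6)
Days before December (Jan-Nov): 335; offset = 335 + 14 - 1 = 348
Weekday index = (5 + 348) mod 7 = 3

Day of the week: Thursday


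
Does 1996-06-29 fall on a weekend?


Anchor: Jan 1, 1996. With p = 1996 - 1 = 1995: (p + p//4 - p//100 + p//400) mod 7 = (1995 + 498 - 19 + 4) mod 7 = 2478 mod 7 = 0 -> Monday (Mon=0 ... Sun=6)
Day of year: 181; offset = 180
Weekday index = (0 + 180) mod 7 = 5 -> Saturday
Weekend days: Saturday, Sunday

Yes


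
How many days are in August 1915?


August 1915

31 days


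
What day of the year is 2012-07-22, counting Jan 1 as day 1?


Date: July 22, 2012
Days in months 1 through 6: 182
Plus 22 days in July

Day of year: 204


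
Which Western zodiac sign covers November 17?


Date: November 17
Conventional tropical zodiac dates: Scorpio from October 23 onward; Sagittarius starts November 22
November 17 falls within the Scorpio range

Scorpio


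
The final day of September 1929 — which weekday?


September 1929 has 30 days
Anchor: Jan 1, 1929. With p = 1929 - 1 = 1928: (p + p//4 - p//100 + p//400) mod 7 = (1928 + 482 - 19 + 4) mod 7 = 2395 mod 7 = 1 -> Tuesday (Mon=0 ... Sun=6)
Days before September (Jan-Aug): 243; September 1 index = (1 + 243) mod 7 = 6 -> Sunday
Last day offset: 30 - 1 = 29 days
Weekday index = (6 + 29) mod 7 = 0

Monday, September 30


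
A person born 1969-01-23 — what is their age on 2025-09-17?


Birth: 1969-01-23
Reference: 2025-09-17
Year difference: 2025 - 1969 = 56

56 years old


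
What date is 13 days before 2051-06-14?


Start: 2051-06-14, subtract 13 days
14 - 13 = 1 stays within June 2051

Result: 2051-06-01


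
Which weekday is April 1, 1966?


Target: April 1, 1966
Anchor: Jan 1, 1966. With p = 1966 - 1 = 1965: (p + p//4 - p//100 + p//400) mod 7 = (1965 + 491 - 19 + 4) mod 7 = 2441 mod 7 = 5 -> Saturday (Mon=0 ... Sun=6)
Days before April (Jan-Mar): 90 days
Weekday index = (5 + 90) mod 7 = 4

Friday


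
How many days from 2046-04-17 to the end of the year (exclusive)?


Day of year: 107 of 365
Remaining = 365 - 107

258 days


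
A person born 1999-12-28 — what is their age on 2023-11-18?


Birth: 1999-12-28
Reference: 2023-11-18
Year difference: 2023 - 1999 = 24
Birthday not yet reached in 2023, subtract 1

23 years old


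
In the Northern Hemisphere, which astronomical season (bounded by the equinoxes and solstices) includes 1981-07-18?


Date: July 18
Astronomical Summer (approx.; exact equinox/solstice day varies by year): June 21 to September 21
July 18 falls within the Summer window

Summer


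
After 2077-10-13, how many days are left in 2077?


Day of year: 286 of 365
Remaining = 365 - 286

79 days


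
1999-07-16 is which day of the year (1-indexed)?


Date: July 16, 1999
Days in months 1 through 6: 181
Plus 16 days in July

Day of year: 197


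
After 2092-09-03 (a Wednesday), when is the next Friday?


Current: Wednesday
Target: Friday
Days ahead: 2

Next Friday: 2092-09-05


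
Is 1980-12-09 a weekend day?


Anchor: Jan 1, 1980. With p = 1980 - 1 = 1979: (p + p//4 - p//100 + p//400) mod 7 = (1979 + 494 - 19 + 4) mod 7 = 2458 mod 7 = 1 -> Tuesday (Mon=0 ... Sun=6)
Day of year: 344; offset = 343
Weekday index = (1 + 343) mod 7 = 1 -> Tuesday
Weekend days: Saturday, Sunday

No


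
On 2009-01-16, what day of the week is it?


Date: January 16, 2009
Anchor: Jan 1, 2009. With p = 2009 - 1 = 2008: (p + p//4 - p//100 + p//400) mod 7 = (2008 + 502 - 20 + 5) mod 7 = 2495 mod 7 = 3 -> Thursday (Mon=0 ... Sun=6)
Days into year = 16 - 1 = 15
Weekday index = (3 + 15) mod 7 = 4

Day of the week: Friday


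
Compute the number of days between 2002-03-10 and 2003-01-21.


From 2002-03-10 to 2003-01-21
2002-03-10: days before March = 31 + 28 = 59 (2002 is not a leap year); day of year = 59 + 10 = 69
2003-01-21: day of year = 21
Rest of 2002: 365 - 69 = 296
Total = 296 + 21 = 317

317 days


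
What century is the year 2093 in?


Century = (year - 1) // 100 + 1
= (2093 - 1) // 100 + 1
= 2092 // 100 + 1
= 20 + 1

21st century


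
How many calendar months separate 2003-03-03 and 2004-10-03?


From March 2003 to October 2004
1 year * 12 = 12 months, plus 7 months = 19

19 months


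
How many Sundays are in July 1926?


July 1926 has 31 days
Anchor: Jan 1, 1926. With p = 1926 - 1 = 1925: (p + p//4 - p//100 + p//400) mod 7 = (1925 + 481 - 19 + 4) mod 7 = 2391 mod 7 = 4 -> Friday (Mon=0 ... Sun=6)
Days before July (Jan-Jun): 181; July 1 index = (4 + 181) mod 7 = 3 -> Thursday
First Sunday is July 4
Sundays: 4, 11, 18, 25

4 Sundays


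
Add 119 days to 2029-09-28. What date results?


Start: 2029-09-28, add 119 days
September 2029 has 30 days: 30 - 28 = 2 days to September 30 -> 117 left
October 2029 has 31 days -> 86 left
November 2029 has 30 days -> 56 left
December 2029 has 31 days -> 25 left
January 2030: 25 <= 31 -> lands on January 25

Result: 2030-01-25


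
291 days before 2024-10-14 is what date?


Start: 2024-10-14, subtract 291 days
Back 14 days from October 14 reaches September 30, 2024 -> 277 left
September 2024 has 30 days -> back to August 31, 2024 -> 247 left
August 2024 has 31 days -> back to July 31, 2024 -> 216 left
July 2024 has 31 days -> back to June 30, 2024 -> 185 left
June 2024 has 30 days -> back to May 31, 2024 -> 155 left
May 2024 has 31 days -> back to April 30, 2024 -> 124 left
April 2024 has 30 days -> back to March 31, 2024 -> 94 left
March 2024 has 31 days -> back to February 29, 2024 -> 63 left
February 2024 has 29 days -> back to January 31, 2024 -> 34 left
January 2024 has 31 days -> back to December 31, 2023 -> 3 left
December 2023: 31 - 3 = 28 -> lands on December 28

Result: 2023-12-28


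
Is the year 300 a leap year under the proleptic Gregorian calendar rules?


Gregorian leap year rule: divisible by 4, but not by 100, unless also by 400.
300 is divisible by 100 but not 400 -> not a leap year

No


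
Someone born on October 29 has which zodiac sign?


Date: October 29
Conventional tropical zodiac dates: Scorpio from October 23 onward; Sagittarius starts November 22
October 29 falls within the Scorpio range

Scorpio


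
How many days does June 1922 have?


June 1922

30 days


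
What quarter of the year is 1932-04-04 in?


Month: April (month 4)
Q1: Jan-Mar, Q2: Apr-Jun, Q3: Jul-Sep, Q4: Oct-Dec

Q2


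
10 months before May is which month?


May is month 5
5 - 10 = -5; wrap: -5 + 12 = 7

July


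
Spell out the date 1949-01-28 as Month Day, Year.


ISO 1949-01-28 parses as year=1949, month=01, day=28
Month 1 -> January

January 28, 1949


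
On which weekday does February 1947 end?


February 1947 has 28 days
Anchor: Jan 1, 1947. With p = 1947 - 1 = 1946: (p + p//4 - p//100 + p//400) mod 7 = (1946 + 486 - 19 + 4) mod 7 = 2417 mod 7 = 2 -> Wednesday (Mon=0 ... Sun=6)
Days before February (Jan): 31; February 1 index = (2 + 31) mod 7 = 5 -> Saturday
Last day offset: 28 - 1 = 27 days
Weekday index = (5 + 27) mod 7 = 4

Friday, February 28


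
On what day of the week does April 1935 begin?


Target: April 1, 1935
Anchor: Jan 1, 1935. With p = 1935 - 1 = 1934: (p + p//4 - p//100 + p//400) mod 7 = (1934 + 483 - 19 + 4) mod 7 = 2402 mod 7 = 1 -> Tuesday (Mon=0 ... Sun=6)
Days before April (Jan-Mar): 90 days
Weekday index = (1 + 90) mod 7 = 0

Monday


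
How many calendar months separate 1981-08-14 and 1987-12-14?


From August 1981 to December 1987
6 years * 12 = 72 months, plus 4 months = 76

76 months


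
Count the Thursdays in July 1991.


July 1991 has 31 days
Anchor: Jan 1, 1991. With p = 1991 - 1 = 1990: (p + p//4 - p//100 + p//400) mod 7 = (1990 + 497 - 19 + 4) mod 7 = 2472 mod 7 = 1 -> Tuesday (Mon=0 ... Sun=6)
Days before July (Jan-Jun): 181; July 1 index = (1 + 181) mod 7 = 0 -> Monday
First Thursday is July 4
Thursdays: 4, 11, 18, 25

4 Thursdays


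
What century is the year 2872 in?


Century = (year - 1) // 100 + 1
= (2872 - 1) // 100 + 1
= 2871 // 100 + 1
= 28 + 1

29th century


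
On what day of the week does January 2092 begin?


Target: January 1, 2092
Anchor: Jan 1, 2092. With p = 2092 - 1 = 2091: (p + p//4 - p//100 + p//400) mod 7 = (2091 + 522 - 20 + 5) mod 7 = 2598 mod 7 = 1 -> Tuesday (Mon=0 ... Sun=6)
Offset from anchor: 0 days
Weekday index = (1 + 0) mod 7 = 1

Tuesday


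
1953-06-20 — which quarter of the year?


Month: June (month 6)
Q1: Jan-Mar, Q2: Apr-Jun, Q3: Jul-Sep, Q4: Oct-Dec

Q2


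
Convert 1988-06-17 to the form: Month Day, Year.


ISO 1988-06-17 parses as year=1988, month=06, day=17
Month 6 -> June

June 17, 1988


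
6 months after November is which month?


November is month 11
11 + 6 = 17; wrap: 17 - 12 = 5

May


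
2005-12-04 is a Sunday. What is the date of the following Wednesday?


Current: Sunday
Target: Wednesday
Days ahead: 3

Next Wednesday: 2005-12-07


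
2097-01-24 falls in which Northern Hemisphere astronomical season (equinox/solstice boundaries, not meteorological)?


Date: January 24
Astronomical Winter (approx.; exact equinox/solstice day varies by year): December 21 to March 19
January 24 falls within the Winter window

Winter


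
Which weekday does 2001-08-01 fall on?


Date: August 1, 2001
Anchor: Jan 1, 2001. With p = 2001 - 1 = 2000: (p + p//4 - p//100 + p//400) mod 7 = (2000 + 500 - 20 + 5) mod 7 = 2485 mod 7 = 0 -> Monday (Mon=0 ... Sun=6)
Days before August (Jan-Jul): 212; offset = 212 + 1 - 1 = 212
Weekday index = (0 + 212) mod 7 = 2

Day of the week: Wednesday


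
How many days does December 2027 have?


December 2027

31 days


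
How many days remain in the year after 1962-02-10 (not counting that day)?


Day of year: 41 of 365
Remaining = 365 - 41

324 days


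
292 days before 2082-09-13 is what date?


Start: 2082-09-13, subtract 292 days
Back 13 days from September 13 reaches August 31, 2082 -> 279 left
August 2082 has 31 days -> back to July 31, 2082 -> 248 left
July 2082 has 31 days -> back to June 30, 2082 -> 217 left
June 2082 has 30 days -> back to May 31, 2082 -> 187 left
May 2082 has 31 days -> back to April 30, 2082 -> 156 left
April 2082 has 30 days -> back to March 31, 2082 -> 126 left
March 2082 has 31 days -> back to February 28, 2082 -> 95 left
February 2082 has 28 days -> back to January 31, 2082 -> 67 left
January 2082 has 31 days -> back to December 31, 2081 -> 36 left
December 2081 has 31 days -> back to November 30, 2081 -> 5 left
November 2081: 30 - 5 = 25 -> lands on November 25

Result: 2081-11-25


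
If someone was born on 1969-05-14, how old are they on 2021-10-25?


Birth: 1969-05-14
Reference: 2021-10-25
Year difference: 2021 - 1969 = 52

52 years old


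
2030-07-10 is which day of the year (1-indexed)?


Date: July 10, 2030
Days in months 1 through 6: 181
Plus 10 days in July

Day of year: 191


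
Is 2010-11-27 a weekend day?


Anchor: Jan 1, 2010. With p = 2010 - 1 = 2009: (p + p//4 - p//100 + p//400) mod 7 = (2009 + 502 - 20 + 5) mod 7 = 2496 mod 7 = 4 -> Friday (Mon=0 ... Sun=6)
Day of year: 331; offset = 330
Weekday index = (4 + 330) mod 7 = 5 -> Saturday
Weekend days: Saturday, Sunday

Yes


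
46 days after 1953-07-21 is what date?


Start: 1953-07-21, add 46 days
July 1953 has 31 days: 31 - 21 = 10 days to July 31 -> 36 left
August 1953 has 31 days -> 5 left
September 1953: 5 <= 30 -> lands on September 5

Result: 1953-09-05


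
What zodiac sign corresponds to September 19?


Date: September 19
Conventional tropical zodiac dates: Virgo from August 23 onward; Libra starts September 23
September 19 falls within the Virgo range

Virgo


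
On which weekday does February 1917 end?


February 1917 has 28 days
Anchor: Jan 1, 1917. With p = 1917 - 1 = 1916: (p + p//4 - p//100 + p//400) mod 7 = (1916 + 479 - 19 + 4) mod 7 = 2380 mod 7 = 0 -> Monday (Mon=0 ... Sun=6)
Days before February (Jan): 31; February 1 index = (0 + 31) mod 7 = 3 -> Thursday
Last day offset: 28 - 1 = 27 days
Weekday index = (3 + 27) mod 7 = 2

Wednesday, February 28


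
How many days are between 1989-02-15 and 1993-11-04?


From 1989-02-15 to 1993-11-04
1989-02-15: days before February = 31; day of year = 31 + 15 = 46
1993-11-04: days before November = 31 + 28 + 31 + 30 + 31 + 30 + 31 + 31 + 30 + 31 = 304 (1993 is not a leap year); day of year = 304 + 4 = 308
Rest of 1989: 365 - 46 = 319
Full years 1990 (365), 1991 (365), 1992 (366): 1096
Total = 319 + 1096 + 308 = 1723

1723 days


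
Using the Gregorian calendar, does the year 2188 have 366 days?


Gregorian leap year rule: divisible by 4, but not by 100, unless also by 400.
2188 is divisible by 4 but not 100 -> leap year

Yes


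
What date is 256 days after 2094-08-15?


Start: 2094-08-15, add 256 days
August 2094 has 31 days: 31 - 15 = 16 days to August 31 -> 240 left
September 2094 has 30 days -> 210 left
October 2094 has 31 days -> 179 left
November 2094 has 30 days -> 149 left
December 2094 has 31 days -> 118 left
January 2095 has 31 days -> 87 left
February 2095 has 28 days -> 59 left
March 2095 has 31 days -> 28 left
April 2095: 28 <= 30 -> lands on April 28

Result: 2095-04-28


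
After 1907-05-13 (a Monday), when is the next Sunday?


Current: Monday
Target: Sunday
Days ahead: 6

Next Sunday: 1907-05-19


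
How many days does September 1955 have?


September 1955

30 days


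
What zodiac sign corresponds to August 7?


Date: August 7
Conventional tropical zodiac dates: Leo from July 23 onward; Virgo starts August 23
August 7 falls within the Leo range

Leo


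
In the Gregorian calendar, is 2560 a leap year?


Gregorian leap year rule: divisible by 4, but not by 100, unless also by 400.
2560 is divisible by 4 but not 100 -> leap year

Yes


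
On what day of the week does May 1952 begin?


Target: May 1, 1952
Anchor: Jan 1, 1952. With p = 1952 - 1 = 1951: (p + p//4 - p//100 + p//400) mod 7 = (1951 + 487 - 19 + 4) mod 7 = 2423 mod 7 = 1 -> Tuesday (Mon=0 ... Sun=6)
Days before May (Jan-Apr): 121 days
Weekday index = (1 + 121) mod 7 = 3

Thursday


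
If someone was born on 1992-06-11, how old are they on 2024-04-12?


Birth: 1992-06-11
Reference: 2024-04-12
Year difference: 2024 - 1992 = 32
Birthday not yet reached in 2024, subtract 1

31 years old


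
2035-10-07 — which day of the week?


Date: October 7, 2035
Anchor: Jan 1, 2035. With p = 2035 - 1 = 2034: (p + p//4 - p//100 + p//400) mod 7 = (2034 + 508 - 20 + 5) mod 7 = 2527 mod 7 = 0 -> Monday (Mon=0 ... Sun=6)
Days before October (Jan-Sep): 273; offset = 273 + 7 - 1 = 279
Weekday index = (0 + 279) mod 7 = 6

Day of the week: Sunday


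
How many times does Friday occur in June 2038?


June 2038 has 30 days
Anchor: Jan 1, 2038. With p = 2038 - 1 = 2037: (p + p//4 - p//100 + p//400) mod 7 = (2037 + 509 - 20 + 5) mod 7 = 2531 mod 7 = 4 -> Friday (Mon=0 ... Sun=6)
Days before June (Jan-May): 151; June 1 index = (4 + 151) mod 7 = 1 -> Tuesday
First Friday is June 4
Fridays: 4, 11, 18, 25

4 Fridays


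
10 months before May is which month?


May is month 5
5 - 10 = -5; wrap: -5 + 12 = 7

July


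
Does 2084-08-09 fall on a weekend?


Anchor: Jan 1, 2084. With p = 2084 - 1 = 2083: (p + p//4 - p//100 + p//400) mod 7 = (2083 + 520 - 20 + 5) mod 7 = 2588 mod 7 = 5 -> Saturday (Mon=0 ... Sun=6)
Day of year: 222; offset = 221
Weekday index = (5 + 221) mod 7 = 2 -> Wednesday
Weekend days: Saturday, Sunday

No


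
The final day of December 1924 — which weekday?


December 1924 has 31 days
Anchor: Jan 1, 1924. With p = 1924 - 1 = 1923: (p + p//4 - p//100 + p//400) mod 7 = (1923 + 480 - 19 + 4) mod 7 = 2388 mod 7 = 1 -> Tuesday (Mon=0 ... Sun=6)
Days before December (Jan-Nov): 335; December 1 index = (1 + 335) mod 7 = 0 -> Monday
Last day offset: 31 - 1 = 30 days
Weekday index = (0 + 30) mod 7 = 2

Wednesday, December 31


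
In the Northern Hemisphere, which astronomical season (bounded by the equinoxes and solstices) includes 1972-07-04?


Date: July 4
Astronomical Summer (approx.; exact equinox/solstice day varies by year): June 21 to September 21
July 4 falls within the Summer window

Summer


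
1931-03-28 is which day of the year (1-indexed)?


Date: March 28, 1931
Days in months 1 through 2: 59
Plus 28 days in March

Day of year: 87


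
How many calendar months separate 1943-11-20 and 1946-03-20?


From November 1943 to March 1946
3 years * 12 = 36 months, minus 8 months = 28

28 months


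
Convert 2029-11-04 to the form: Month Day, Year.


ISO 2029-11-04 parses as year=2029, month=11, day=04
Month 11 -> November

November 4, 2029


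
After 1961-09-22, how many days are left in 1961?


Day of year: 265 of 365
Remaining = 365 - 265

100 days


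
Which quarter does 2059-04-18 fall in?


Month: April (month 4)
Q1: Jan-Mar, Q2: Apr-Jun, Q3: Jul-Sep, Q4: Oct-Dec

Q2


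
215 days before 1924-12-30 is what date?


Start: 1924-12-30, subtract 215 days
Back 30 days from December 30 reaches November 30, 1924 -> 185 left
November 1924 has 30 days -> back to October 31, 1924 -> 155 left
October 1924 has 31 days -> back to September 30, 1924 -> 124 left
September 1924 has 30 days -> back to August 31, 1924 -> 94 left
August 1924 has 31 days -> back to July 31, 1924 -> 63 left
July 1924 has 31 days -> back to June 30, 1924 -> 32 left
June 1924 has 30 days -> back to May 31, 1924 -> 2 left
May 1924: 31 - 2 = 29 -> lands on May 29

Result: 1924-05-29


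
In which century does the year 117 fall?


Century = (year - 1) // 100 + 1
= (117 - 1) // 100 + 1
= 116 // 100 + 1
= 1 + 1

2nd century


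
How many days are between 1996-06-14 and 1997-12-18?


From 1996-06-14 to 1997-12-18
1996-06-14: days before June = 31 + 29 + 31 + 30 + 31 = 152 (1996 is a leap year); day of year = 152 + 14 = 166
1997-12-18: days before December = 31 + 28 + 31 + 30 + 31 + 30 + 31 + 31 + 30 + 31 + 30 = 334 (1997 is not a leap year); day of year = 334 + 18 = 352
Rest of 1996: 366 - 166 = 200
Total = 200 + 352 = 552

552 days


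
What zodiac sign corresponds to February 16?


Date: February 16
Conventional tropical zodiac dates: Aquarius from January 20 onward; Pisces starts February 19
February 16 falls within the Aquarius range

Aquarius


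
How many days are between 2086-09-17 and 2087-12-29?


From 2086-09-17 to 2087-12-29
2086-09-17: days before September = 31 + 28 + 31 + 30 + 31 + 30 + 31 + 31 = 243 (2086 is not a leap year); day of year = 243 + 17 = 260
2087-12-29: days before December = 31 + 28 + 31 + 30 + 31 + 30 + 31 + 31 + 30 + 31 + 30 = 334 (2087 is not a leap year); day of year = 334 + 29 = 363
Rest of 2086: 365 - 260 = 105
Total = 105 + 363 = 468

468 days


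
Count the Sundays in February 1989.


February 1989 has 28 days
Anchor: Jan 1, 1989. With p = 1989 - 1 = 1988: (p + p//4 - p//100 + p//400) mod 7 = (1988 + 497 - 19 + 4) mod 7 = 2470 mod 7 = 6 -> Sunday (Mon=0 ... Sun=6)
Days before February (Jan): 31; February 1 index = (6 + 31) mod 7 = 2 -> Wednesday
First Sunday is February 5
Sundays: 5, 12, 19, 26

4 Sundays


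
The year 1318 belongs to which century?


Century = (year - 1) // 100 + 1
= (1318 - 1) // 100 + 1
= 1317 // 100 + 1
= 13 + 1

14th century


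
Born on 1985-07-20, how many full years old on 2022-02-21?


Birth: 1985-07-20
Reference: 2022-02-21
Year difference: 2022 - 1985 = 37
Birthday not yet reached in 2022, subtract 1

36 years old


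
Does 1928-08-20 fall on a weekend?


Anchor: Jan 1, 1928. With p = 1928 - 1 = 1927: (p + p//4 - p//100 + p//400) mod 7 = (1927 + 481 - 19 + 4) mod 7 = 2393 mod 7 = 6 -> Sunday (Mon=0 ... Sun=6)
Day of year: 233; offset = 232
Weekday index = (6 + 232) mod 7 = 0 -> Monday
Weekend days: Saturday, Sunday

No


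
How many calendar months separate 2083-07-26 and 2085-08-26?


From July 2083 to August 2085
2 years * 12 = 24 months, plus 1 month = 25

25 months


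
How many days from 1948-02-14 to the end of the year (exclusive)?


Day of year: 45 of 366
Remaining = 366 - 45

321 days


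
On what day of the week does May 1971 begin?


Target: May 1, 1971
Anchor: Jan 1, 1971. With p = 1971 - 1 = 1970: (p + p//4 - p//100 + p//400) mod 7 = (1970 + 492 - 19 + 4) mod 7 = 2447 mod 7 = 4 -> Friday (Mon=0 ... Sun=6)
Days before May (Jan-Apr): 120 days
Weekday index = (4 + 120) mod 7 = 5

Saturday


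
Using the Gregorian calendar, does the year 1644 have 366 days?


Gregorian leap year rule: divisible by 4, but not by 100, unless also by 400.
1644 is divisible by 4 but not 100 -> leap year

Yes


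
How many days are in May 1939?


May 1939

31 days


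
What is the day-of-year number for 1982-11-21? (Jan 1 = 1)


Date: November 21, 1982
Days in months 1 through 10: 304
Plus 21 days in November

Day of year: 325


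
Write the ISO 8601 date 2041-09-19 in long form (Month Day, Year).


ISO 2041-09-19 parses as year=2041, month=09, day=19
Month 9 -> September

September 19, 2041


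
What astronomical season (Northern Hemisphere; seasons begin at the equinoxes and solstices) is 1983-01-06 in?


Date: January 6
Astronomical Winter (approx.; exact equinox/solstice day varies by year): December 21 to March 19
January 6 falls within the Winter window

Winter


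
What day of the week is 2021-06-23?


Date: June 23, 2021
Anchor: Jan 1, 2021. With p = 2021 - 1 = 2020: (p + p//4 - p//100 + p//400) mod 7 = (2020 + 505 - 20 + 5) mod 7 = 2510 mod 7 = 4 -> Friday (Mon=0 ... Sun=6)
Days before June (Jan-May): 151; offset = 151 + 23 - 1 = 173
Weekday index = (4 + 173) mod 7 = 2

Day of the week: Wednesday


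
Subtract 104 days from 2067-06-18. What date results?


Start: 2067-06-18, subtract 104 days
Back 18 days from June 18 reaches May 31, 2067 -> 86 left
May 2067 has 31 days -> back to April 30, 2067 -> 55 left
April 2067 has 30 days -> back to March 31, 2067 -> 25 left
March 2067: 31 - 25 = 6 -> lands on March 6

Result: 2067-03-06


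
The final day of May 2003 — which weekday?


May 2003 has 31 days
Anchor: Jan 1, 2003. With p = 2003 - 1 = 2002: (p + p//4 - p//100 + p//400) mod 7 = (2002 + 500 - 20 + 5) mod 7 = 2487 mod 7 = 2 -> Wednesday (Mon=0 ... Sun=6)
Days before May (Jan-Apr): 120; May 1 index = (2 + 120) mod 7 = 3 -> Thursday
Last day offset: 31 - 1 = 30 days
Weekday index = (3 + 30) mod 7 = 5

Saturday, May 31


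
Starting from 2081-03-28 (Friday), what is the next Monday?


Current: Friday
Target: Monday
Days ahead: 3

Next Monday: 2081-03-31


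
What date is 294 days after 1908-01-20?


Start: 1908-01-20, add 294 days
January 1908 has 31 days: 31 - 20 = 11 days to January 31 -> 283 left
February 1908 has 29 days -> 254 left
March 1908 has 31 days -> 223 left
April 1908 has 30 days -> 193 left
May 1908 has 31 days -> 162 left
June 1908 has 30 days -> 132 left
July 1908 has 31 days -> 101 left
August 1908 has 31 days -> 70 left
September 1908 has 30 days -> 40 left
October 1908 has 31 days -> 9 left
November 1908: 9 <= 30 -> lands on November 9

Result: 1908-11-09


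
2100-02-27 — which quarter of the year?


Month: February (month 2)
Q1: Jan-Mar, Q2: Apr-Jun, Q3: Jul-Sep, Q4: Oct-Dec

Q1


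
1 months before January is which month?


January is month 1
1 - 1 = 0; wrap: 0 + 12 = 12

December


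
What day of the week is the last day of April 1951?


April 1951 has 30 days
Anchor: Jan 1, 1951. With p = 1951 - 1 = 1950: (p + p//4 - p//100 + p//400) mod 7 = (1950 + 487 - 19 + 4) mod 7 = 2422 mod 7 = 0 -> Monday (Mon=0 ... Sun=6)
Days before April (Jan-Mar): 90; April 1 index = (0 + 90) mod 7 = 6 -> Sunday
Last day offset: 30 - 1 = 29 days
Weekday index = (6 + 29) mod 7 = 0

Monday, April 30


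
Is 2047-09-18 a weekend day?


Anchor: Jan 1, 2047. With p = 2047 - 1 = 2046: (p + p//4 - p//100 + p//400) mod 7 = (2046 + 511 - 20 + 5) mod 7 = 2542 mod 7 = 1 -> Tuesday (Mon=0 ... Sun=6)
Day of year: 261; offset = 260
Weekday index = (1 + 260) mod 7 = 2 -> Wednesday
Weekend days: Saturday, Sunday

No


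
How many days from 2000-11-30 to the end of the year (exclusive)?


Day of year: 335 of 366
Remaining = 366 - 335

31 days


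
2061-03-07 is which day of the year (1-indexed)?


Date: March 7, 2061
Days in months 1 through 2: 59
Plus 7 days in March

Day of year: 66


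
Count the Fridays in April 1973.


April 1973 has 30 days
Anchor: Jan 1, 1973. With p = 1973 - 1 = 1972: (p + p//4 - p//100 + p//400) mod 7 = (1972 + 493 - 19 + 4) mod 7 = 2450 mod 7 = 0 -> Monday (Mon=0 ... Sun=6)
Days before April (Jan-Mar): 90; April 1 index = (0 + 90) mod 7 = 6 -> Sunday
First Friday is April 6
Fridays: 6, 13, 20, 27

4 Fridays


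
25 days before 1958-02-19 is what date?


Start: 1958-02-19, subtract 25 days
Back 19 days from February 19 reaches January 31, 1958 -> 6 left
January 1958: 31 - 6 = 25 -> lands on January 25

Result: 1958-01-25


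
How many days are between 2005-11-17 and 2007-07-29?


From 2005-11-17 to 2007-07-29
2005-11-17: days before November = 31 + 28 + 31 + 30 + 31 + 30 + 31 + 31 + 30 + 31 = 304 (2005 is not a leap year); day of year = 304 + 17 = 321
2007-07-29: days before July = 31 + 28 + 31 + 30 + 31 + 30 = 181 (2007 is not a leap year); day of year = 181 + 29 = 210
Rest of 2005: 365 - 321 = 44
Full years 2006 (365): 365
Total = 44 + 365 + 210 = 619

619 days


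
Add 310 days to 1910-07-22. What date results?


Start: 1910-07-22, add 310 days
July 1910 has 31 days: 31 - 22 = 9 days to July 31 -> 301 left
August 1910 has 31 days -> 270 left
September 1910 has 30 days -> 240 left
October 1910 has 31 days -> 209 left
November 1910 has 30 days -> 179 left
December 1910 has 31 days -> 148 left
January 1911 has 31 days -> 117 left
February 1911 has 28 days -> 89 left
March 1911 has 31 days -> 58 left
April 1911 has 30 days -> 28 left
May 1911: 28 <= 31 -> lands on May 28

Result: 1911-05-28


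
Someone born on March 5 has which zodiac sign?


Date: March 5
Conventional tropical zodiac dates: Pisces from February 19 onward; Aries starts March 21
March 5 falls within the Pisces range

Pisces


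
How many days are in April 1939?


April 1939

30 days


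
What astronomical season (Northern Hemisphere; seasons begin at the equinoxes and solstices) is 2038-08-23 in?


Date: August 23
Astronomical Summer (approx.; exact equinox/solstice day varies by year): June 21 to September 21
August 23 falls within the Summer window

Summer


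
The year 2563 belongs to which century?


Century = (year - 1) // 100 + 1
= (2563 - 1) // 100 + 1
= 2562 // 100 + 1
= 25 + 1

26th century


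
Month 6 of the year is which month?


Month 6 of 12

June


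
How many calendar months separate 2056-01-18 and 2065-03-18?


From January 2056 to March 2065
9 years * 12 = 108 months, plus 2 months = 110

110 months


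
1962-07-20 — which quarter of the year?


Month: July (month 7)
Q1: Jan-Mar, Q2: Apr-Jun, Q3: Jul-Sep, Q4: Oct-Dec

Q3


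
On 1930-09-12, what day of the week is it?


Date: September 12, 1930
Anchor: Jan 1, 1930. With p = 1930 - 1 = 1929: (p + p//4 - p//100 + p//400) mod 7 = (1929 + 482 - 19 + 4) mod 7 = 2396 mod 7 = 2 -> Wednesday (Mon=0 ... Sun=6)
Days before September (Jan-Aug): 243; offset = 243 + 12 - 1 = 254
Weekday index = (2 + 254) mod 7 = 4

Day of the week: Friday


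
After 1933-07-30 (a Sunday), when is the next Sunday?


Current: Sunday
Target: Sunday
Days ahead: 7

Next Sunday: 1933-08-06


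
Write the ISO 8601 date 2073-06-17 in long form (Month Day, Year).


ISO 2073-06-17 parses as year=2073, month=06, day=17
Month 6 -> June

June 17, 2073


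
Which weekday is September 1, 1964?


Target: September 1, 1964
Anchor: Jan 1, 1964. With p = 1964 - 1 = 1963: (p + p//4 - p//100 + p//400) mod 7 = (1963 + 490 - 19 + 4) mod 7 = 2438 mod 7 = 2 -> Wednesday (Mon=0 ... Sun=6)
Days before September (Jan-Aug): 244 days
Weekday index = (2 + 244) mod 7 = 1

Tuesday


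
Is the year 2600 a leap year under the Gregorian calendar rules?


Gregorian leap year rule: divisible by 4, but not by 100, unless also by 400.
2600 is divisible by 100 but not 400 -> not a leap year

No


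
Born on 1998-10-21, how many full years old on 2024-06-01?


Birth: 1998-10-21
Reference: 2024-06-01
Year difference: 2024 - 1998 = 26
Birthday not yet reached in 2024, subtract 1

25 years old


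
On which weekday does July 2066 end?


July 2066 has 31 days
Anchor: Jan 1, 2066. With p = 2066 - 1 = 2065: (p + p//4 - p//100 + p//400) mod 7 = (2065 + 516 - 20 + 5) mod 7 = 2566 mod 7 = 4 -> Friday (Mon=0 ... Sun=6)
Days before July (Jan-Jun): 181; July 1 index = (4 + 181) mod 7 = 3 -> Thursday
Last day offset: 31 - 1 = 30 days
Weekday index = (3 + 30) mod 7 = 5

Saturday, July 31


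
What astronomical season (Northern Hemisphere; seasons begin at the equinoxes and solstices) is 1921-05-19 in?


Date: May 19
Astronomical Spring (approx.; exact equinox/solstice day varies by year): March 20 to June 20
May 19 falls within the Spring window

Spring


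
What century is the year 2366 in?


Century = (year - 1) // 100 + 1
= (2366 - 1) // 100 + 1
= 2365 // 100 + 1
= 23 + 1

24th century


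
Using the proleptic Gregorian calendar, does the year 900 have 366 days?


Gregorian leap year rule: divisible by 4, but not by 100, unless also by 400.
900 is divisible by 100 but not 400 -> not a leap year

No


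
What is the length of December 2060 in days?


December 2060

31 days


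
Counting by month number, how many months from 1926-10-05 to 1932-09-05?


From October 1926 to September 1932
6 years * 12 = 72 months, minus 1 month = 71

71 months


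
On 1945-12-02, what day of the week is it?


Date: December 2, 1945
Anchor: Jan 1, 1945. With p = 1945 - 1 = 1944: (p + p//4 - p//100 + p//400) mod 7 = (1944 + 486 - 19 + 4) mod 7 = 2415 mod 7 = 0 -> Monday (Mon=0 ... Sun=6)
Days before December (Jan-Nov): 334; offset = 334 + 2 - 1 = 335
Weekday index = (0 + 335) mod 7 = 6

Day of the week: Sunday


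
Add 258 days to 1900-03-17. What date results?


Start: 1900-03-17, add 258 days
March 1900 has 31 days: 31 - 17 = 14 days to March 31 -> 244 left
April 1900 has 30 days -> 214 left
May 1900 has 31 days -> 183 left
June 1900 has 30 days -> 153 left
July 1900 has 31 days -> 122 left
August 1900 has 31 days -> 91 left
September 1900 has 30 days -> 61 left
October 1900 has 31 days -> 30 left
November 1900: 30 <= 30 -> lands on November 30

Result: 1900-11-30


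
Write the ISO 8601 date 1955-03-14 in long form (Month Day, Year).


ISO 1955-03-14 parses as year=1955, month=03, day=14
Month 3 -> March

March 14, 1955


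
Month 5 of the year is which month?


Month 5 of 12

May


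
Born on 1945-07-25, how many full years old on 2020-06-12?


Birth: 1945-07-25
Reference: 2020-06-12
Year difference: 2020 - 1945 = 75
Birthday not yet reached in 2020, subtract 1

74 years old


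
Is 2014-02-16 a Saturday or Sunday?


Anchor: Jan 1, 2014. With p = 2014 - 1 = 2013: (p + p//4 - p//100 + p//400) mod 7 = (2013 + 503 - 20 + 5) mod 7 = 2501 mod 7 = 2 -> Wednesday (Mon=0 ... Sun=6)
Day of year: 47; offset = 46
Weekday index = (2 + 46) mod 7 = 6 -> Sunday
Weekend days: Saturday, Sunday

Yes


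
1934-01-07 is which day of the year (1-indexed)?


Date: January 7, 1934
No months before January
Plus 7 days in January

Day of year: 7


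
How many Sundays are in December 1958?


December 1958 has 31 days
Anchor: Jan 1, 1958. With p = 1958 - 1 = 1957: (p + p//4 - p//100 + p//400) mod 7 = (1957 + 489 - 19 + 4) mod 7 = 2431 mod 7 = 2 -> Wednesday (Mon=0 ... Sun=6)
Days before December (Jan-Nov): 334; December 1 index = (2 + 334) mod 7 = 0 -> Monday
First Sunday is December 7
Sundays: 7, 14, 21, 28

4 Sundays


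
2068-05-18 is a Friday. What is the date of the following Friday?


Current: Friday
Target: Friday
Days ahead: 7

Next Friday: 2068-05-25


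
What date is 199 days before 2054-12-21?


Start: 2054-12-21, subtract 199 days
Back 21 days from December 21 reaches November 30, 2054 -> 178 left
November 2054 has 30 days -> back to October 31, 2054 -> 148 left
October 2054 has 31 days -> back to September 30, 2054 -> 117 left
September 2054 has 30 days -> back to August 31, 2054 -> 87 left
August 2054 has 31 days -> back to July 31, 2054 -> 56 left
July 2054 has 31 days -> back to June 30, 2054 -> 25 left
June 2054: 30 - 25 = 5 -> lands on June 5

Result: 2054-06-05


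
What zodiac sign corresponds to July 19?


Date: July 19
Conventional tropical zodiac dates: Cancer from June 21 onward; Leo starts July 23
July 19 falls within the Cancer range

Cancer


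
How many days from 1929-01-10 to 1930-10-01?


From 1929-01-10 to 1930-10-01
1929-01-10: day of year = 10
1930-10-01: days before October = 31 + 28 + 31 + 30 + 31 + 30 + 31 + 31 + 30 = 273 (1930 is not a leap year); day of year = 273 + 1 = 274
Rest of 1929: 365 - 10 = 355
Total = 355 + 274 = 629

629 days


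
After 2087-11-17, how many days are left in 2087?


Day of year: 321 of 365
Remaining = 365 - 321

44 days


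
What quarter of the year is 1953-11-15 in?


Month: November (month 11)
Q1: Jan-Mar, Q2: Apr-Jun, Q3: Jul-Sep, Q4: Oct-Dec

Q4


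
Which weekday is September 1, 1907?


Target: September 1, 1907
Anchor: Jan 1, 1907. With p = 1907 - 1 = 1906: (p + p//4 - p//100 + p//400) mod 7 = (1906 + 476 - 19 + 4) mod 7 = 2367 mod 7 = 1 -> Tuesday (Mon=0 ... Sun=6)
Days before September (Jan-Aug): 243 days
Weekday index = (1 + 243) mod 7 = 6

Sunday


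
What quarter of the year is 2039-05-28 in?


Month: May (month 5)
Q1: Jan-Mar, Q2: Apr-Jun, Q3: Jul-Sep, Q4: Oct-Dec

Q2


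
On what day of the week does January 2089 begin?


Target: January 1, 2089
Anchor: Jan 1, 2089. With p = 2089 - 1 = 2088: (p + p//4 - p//100 + p//400) mod 7 = (2088 + 522 - 20 + 5) mod 7 = 2595 mod 7 = 5 -> Saturday (Mon=0 ... Sun=6)
Offset from anchor: 0 days
Weekday index = (5 + 0) mod 7 = 5

Saturday


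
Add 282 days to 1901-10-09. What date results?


Start: 1901-10-09, add 282 days
October 1901 has 31 days: 31 - 9 = 22 days to October 31 -> 260 left
November 1901 has 30 days -> 230 left
December 1901 has 31 days -> 199 left
January 1902 has 31 days -> 168 left
February 1902 has 28 days -> 140 left
March 1902 has 31 days -> 109 left
April 1902 has 30 days -> 79 left
May 1902 has 31 days -> 48 left
June 1902 has 30 days -> 18 left
July 1902: 18 <= 31 -> lands on July 18

Result: 1902-07-18


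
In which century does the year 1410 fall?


Century = (year - 1) // 100 + 1
= (1410 - 1) // 100 + 1
= 1409 // 100 + 1
= 14 + 1

15th century


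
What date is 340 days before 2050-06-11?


Start: 2050-06-11, subtract 340 days
Back 11 days from June 11 reaches May 31, 2050 -> 329 left
May 2050 has 31 days -> back to April 30, 2050 -> 298 left
April 2050 has 30 days -> back to March 31, 2050 -> 268 left
March 2050 has 31 days -> back to February 28, 2050 -> 237 left
February 2050 has 28 days -> back to January 31, 2050 -> 209 left
January 2050 has 31 days -> back to December 31, 2049 -> 178 left
December 2049 has 31 days -> back to November 30, 2049 -> 147 left
November 2049 has 30 days -> back to October 31, 2049 -> 117 left
October 2049 has 31 days -> back to September 30, 2049 -> 86 left
September 2049 has 30 days -> back to August 31, 2049 -> 56 left
August 2049 has 31 days -> back to July 31, 2049 -> 25 left
July 2049: 31 - 25 = 6 -> lands on July 6

Result: 2049-07-06
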